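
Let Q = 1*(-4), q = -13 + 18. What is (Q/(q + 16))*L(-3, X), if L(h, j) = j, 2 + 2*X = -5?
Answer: 2/3 ≈ 0.66667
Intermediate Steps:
X = -7/2 (X = -1 + (1/2)*(-5) = -1 - 5/2 = -7/2 ≈ -3.5000)
q = 5
Q = -4
(Q/(q + 16))*L(-3, X) = -4/(5 + 16)*(-7/2) = -4/21*(-7/2) = 2/3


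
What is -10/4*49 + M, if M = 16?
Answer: -213/2 ≈ -106.50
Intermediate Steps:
-10/4*49 + M = -10/4*49 + 16 = -5*½*49 + 16 = -5/2*49 + 16 = -245/2 + 16 = -213/2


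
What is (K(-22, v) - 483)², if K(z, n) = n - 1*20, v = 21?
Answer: 232324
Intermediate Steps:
K(z, n) = -20 + n (K(z, n) = n - 20 = -20 + n)
(K(-22, v) - 483)² = ((-20 + 21) - 483)² = (1 - 483)² = (-482)² = 232324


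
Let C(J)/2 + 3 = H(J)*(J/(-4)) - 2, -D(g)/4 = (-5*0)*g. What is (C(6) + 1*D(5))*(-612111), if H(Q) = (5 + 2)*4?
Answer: 57538434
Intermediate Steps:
H(Q) = 28 (H(Q) = 7*4 = 28)
D(g) = 0 (D(g) = -4*(-5*0)*g = -0*g = -4*0 = 0)
C(J) = -10 - 14*J (C(J) = -6 + 2*(28*(J/(-4)) - 2) = -6 + 2*(28*(J*(-1/4)) - 2) = -6 + 2*(28*(-J/4) - 2) = -6 + 2*(-7*J - 2) = -6 + 2*(-2 - 7*J) = -6 + (-4 - 14*J) = -10 - 14*J)
(C(6) + 1*D(5))*(-612111) = ((-10 - 14*6) + 1*0)*(-612111) = ((-10 - 84) + 0)*(-612111) = (-94 + 0)*(-612111) = -94*(-612111) = 57538434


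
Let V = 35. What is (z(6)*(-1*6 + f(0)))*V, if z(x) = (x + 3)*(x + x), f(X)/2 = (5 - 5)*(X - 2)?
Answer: -22680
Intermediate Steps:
f(X) = 0 (f(X) = 2*((5 - 5)*(X - 2)) = 2*(0*(-2 + X)) = 2*0 = 0)
z(x) = 2*x*(3 + x) (z(x) = (3 + x)*(2*x) = 2*x*(3 + x))
(z(6)*(-1*6 + f(0)))*V = ((2*6*(3 + 6))*(-1*6 + 0))*35 = ((2*6*9)*(-6 + 0))*35 = (108*(-6))*35 = -648*35 = -22680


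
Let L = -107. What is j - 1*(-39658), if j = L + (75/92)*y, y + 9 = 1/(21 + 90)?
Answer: 67303327/1702 ≈ 39544.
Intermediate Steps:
y = -998/111 (y = -9 + 1/(21 + 90) = -9 + 1/111 = -998/111 ≈ -8.9910)
j = -194589/1702 (j = -107 + (75/92)*(-998/111) = -107 - 12475/1702 = -194589/1702 ≈ -114.33)
j - 1*(-39658) = -194589/1702 - 1*(-39658) = -194589/1702 + 39658 = 67303327/1702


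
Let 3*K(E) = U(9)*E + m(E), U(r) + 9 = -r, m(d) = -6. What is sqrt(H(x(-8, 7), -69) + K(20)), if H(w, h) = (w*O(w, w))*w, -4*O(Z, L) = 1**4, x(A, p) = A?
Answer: I*sqrt(138) ≈ 11.747*I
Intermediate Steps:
U(r) = -9 - r
O(Z, L) = -1/4 (O(Z, L) = -1/4*1**4 = -1/4*1 = -1/4)
K(E) = -2 - 6*E (K(E) = ((-9 - 1*9)*E - 6)/3 = ((-9 - 9)*E - 6)/3 = (-18*E - 6)/3 = (-6 - 18*E)/3 = -2 - 6*E)
H(w, h) = -w**2/4 (H(w, h) = (w*(-1/4))*w = (-w/4)*w = -w**2/4)
sqrt(H(x(-8, 7), -69) + K(20)) = sqrt(-1/4*(-8)**2 + (-2 - 6*20)) = sqrt(-1/4*64 + (-2 - 120)) = sqrt(-16 - 122) = sqrt(-138) = I*sqrt(138)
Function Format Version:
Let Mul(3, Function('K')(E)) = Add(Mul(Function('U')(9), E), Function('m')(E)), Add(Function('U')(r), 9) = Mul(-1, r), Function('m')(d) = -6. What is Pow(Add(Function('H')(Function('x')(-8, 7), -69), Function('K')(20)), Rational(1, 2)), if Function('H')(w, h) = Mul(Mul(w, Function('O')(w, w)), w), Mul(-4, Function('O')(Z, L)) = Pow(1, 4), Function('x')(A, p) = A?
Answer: Mul(I, Pow(138, Rational(1, 2))) ≈ Mul(11.747, I)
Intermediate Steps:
Function('U')(r) = Add(-9, Mul(-1, r))
Function('O')(Z, L) = Rational(-1, 4) (Function('O')(Z, L) = Mul(Rational(-1, 4), Pow(1, 4)) = Mul(Rational(-1, 4), 1) = Rational(-1, 4))
Function('K')(E) = Add(-2, Mul(-6, E)) (Function('K')(E) = Mul(Rational(1, 3), Add(Mul(Add(-9, Mul(-1, 9)), E), -6)) = Mul(Rational(1, 3), Add(Mul(Add(-9, -9), E), -6)) = Mul(Rational(1, 3), Add(Mul(-18, E), -6)) = Mul(Rational(1, 3), Add(-6, Mul(-18, E))) = Add(-2, Mul(-6, E)))
Function('H')(w, h) = Mul(Rational(-1, 4), Pow(w, 2)) (Function('H')(w, h) = Mul(Mul(w, Rational(-1, 4)), w) = Mul(Mul(Rational(-1, 4), w), w) = Mul(Rational(-1, 4), Pow(w, 2)))
Pow(Add(Function('H')(Function('x')(-8, 7), -69), Function('K')(20)), Rational(1, 2)) = Pow(Add(Mul(Rational(-1, 4), Pow(-8, 2)), Add(-2, Mul(-6, 20))), Rational(1, 2)) = Pow(Add(Mul(Rational(-1, 4), 64), Add(-2, -120)), Rational(1, 2)) = Pow(Add(-16, -122), Rational(1, 2)) = Pow(-138, Rational(1, 2)) = Mul(I, Pow(138, Rational(1, 2)))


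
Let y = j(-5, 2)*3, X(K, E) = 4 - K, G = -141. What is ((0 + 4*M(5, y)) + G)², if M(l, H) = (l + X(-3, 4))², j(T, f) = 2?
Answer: 189225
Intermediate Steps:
y = 6 (y = 2*3 = 6)
M(l, H) = (7 + l)² (M(l, H) = (l + (4 - 1*(-3)))² = (l + (4 + 3))² = (l + 7)² = (7 + l)²)
((0 + 4*M(5, y)) + G)² = ((0 + 4*(7 + 5)²) - 141)² = ((0 + 4*12²) - 141)² = ((0 + 4*144) - 141)² = ((0 + 576) - 141)² = (576 - 141)² = 435² = 189225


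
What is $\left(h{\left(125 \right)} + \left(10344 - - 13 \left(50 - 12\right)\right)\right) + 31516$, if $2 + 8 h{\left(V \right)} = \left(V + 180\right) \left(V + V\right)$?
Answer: $51885$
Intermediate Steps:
$h{\left(V \right)} = - \frac{1}{4} + \frac{V \left(180 + V\right)}{4}$ ($h{\left(V \right)} = - \frac{1}{4} + \frac{\left(V + 180\right) \left(V + V\right)}{8} = - \frac{1}{4} + \frac{\left(180 + V\right) 2 V}{8} = - \frac{1}{4} + \frac{2 V \left(180 + V\right)}{8} = - \frac{1}{4} + \frac{V \left(180 + V\right)}{4}$)
$\left(h{\left(125 \right)} + \left(10344 - - 13 \left(50 - 12\right)\right)\right) + 31516 = \left(\left(- \frac{1}{4} + 45 \cdot 125 + \frac{125^{2}}{4}\right) + \left(10344 - - 13 \left(50 - 12\right)\right)\right) + 31516 = \left(\left(- \frac{1}{4} + 5625 + \frac{1}{4} \cdot 15625\right) + \left(10344 - \left(-13\right) 38\right)\right) + 31516 = \left(\left(- \frac{1}{4} + 5625 + \frac{15625}{4}\right) + \left(10344 - -494\right)\right) + 31516 = \left(9531 + \left(10344 + 494\right)\right) + 31516 = \left(9531 + 10838\right) + 31516 = 20369 + 31516 = 51885$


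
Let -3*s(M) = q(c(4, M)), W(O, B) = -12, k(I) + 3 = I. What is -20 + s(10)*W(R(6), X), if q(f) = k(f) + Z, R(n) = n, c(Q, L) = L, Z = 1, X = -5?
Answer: 12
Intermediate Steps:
k(I) = -3 + I
q(f) = -2 + f (q(f) = (-3 + f) + 1 = -2 + f)
s(M) = ⅔ - M/3 (s(M) = -(-2 + M)/3 = ⅔ - M/3)
-20 + s(10)*W(R(6), X) = -20 + (⅔ - ⅓*10)*(-12) = -20 + (⅔ - 10/3)*(-12) = -20 - 8/3*(-12) = -20 + 32 = 12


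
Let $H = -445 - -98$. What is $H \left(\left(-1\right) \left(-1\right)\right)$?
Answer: $-347$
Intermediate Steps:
$H = -347$ ($H = -445 + 98 = -347$)
$H \left(\left(-1\right) \left(-1\right)\right) = - 347 \left(\left(-1\right) \left(-1\right)\right) = \left(-347\right) 1 = -347$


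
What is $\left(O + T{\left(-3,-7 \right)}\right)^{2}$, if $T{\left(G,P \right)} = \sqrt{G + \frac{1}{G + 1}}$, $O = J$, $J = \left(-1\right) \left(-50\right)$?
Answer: $\frac{\left(100 + i \sqrt{14}\right)^{2}}{4} \approx 2496.5 + 187.08 i$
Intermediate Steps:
$J = 50$
$O = 50$
$T{\left(G,P \right)} = \sqrt{G + \frac{1}{1 + G}}$
$\left(O + T{\left(-3,-7 \right)}\right)^{2} = \left(50 + \sqrt{\frac{1 - 3 \left(1 - 3\right)}{1 - 3}}\right)^{2} = \left(50 + \sqrt{\frac{1 - -6}{-2}}\right)^{2} = \left(50 + \sqrt{- \frac{1 + 6}{2}}\right)^{2} = \left(50 + \sqrt{\left(- \frac{1}{2}\right) 7}\right)^{2} = \left(50 + \sqrt{- \frac{7}{2}}\right)^{2} = \left(50 + \frac{i \sqrt{14}}{2}\right)^{2}$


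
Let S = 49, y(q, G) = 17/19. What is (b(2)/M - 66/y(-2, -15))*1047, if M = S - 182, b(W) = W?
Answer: -174656352/2261 ≈ -77247.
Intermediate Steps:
y(q, G) = 17/19 (y(q, G) = 17*(1/19) = 17/19)
M = -133 (M = 49 - 182 = -133)
(b(2)/M - 66/y(-2, -15))*1047 = (2/(-133) - 66/17/19)*1047 = (2*(-1/133) - 66*19/17)*1047 = (-2/133 - 1254/17)*1047 = -166816/2261*1047 = -174656352/2261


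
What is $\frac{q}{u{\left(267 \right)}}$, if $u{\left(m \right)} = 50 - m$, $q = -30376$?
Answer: $\frac{30376}{217} \approx 139.98$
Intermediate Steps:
$\frac{q}{u{\left(267 \right)}} = - \frac{30376}{50 - 267} = - \frac{30376}{-217} = \left(-30376\right) \left(- \frac{1}{217}\right) = \frac{30376}{217}$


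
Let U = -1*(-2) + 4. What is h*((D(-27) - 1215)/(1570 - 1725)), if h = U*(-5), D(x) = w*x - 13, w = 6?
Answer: -8340/31 ≈ -269.03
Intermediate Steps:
U = 6 (U = 2 + 4 = 6)
D(x) = -13 + 6*x (D(x) = 6*x - 13 = -13 + 6*x)
h = -30 (h = 6*(-5) = -30)
h*((D(-27) - 1215)/(1570 - 1725)) = -30*((-13 + 6*(-27)) - 1215)/(1570 - 1725) = -30*((-13 - 162) - 1215)/(-155) = -30*(-175 - 1215)*(-1)/155 = -(-41700)*(-1)/155 = -30*278/31 = -8340/31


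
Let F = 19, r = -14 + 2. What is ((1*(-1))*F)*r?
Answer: 228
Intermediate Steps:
r = -12
((1*(-1))*F)*r = ((1*(-1))*19)*(-12) = -1*19*(-12) = -19*(-12) = 228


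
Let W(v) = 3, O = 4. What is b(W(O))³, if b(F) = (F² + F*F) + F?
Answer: 9261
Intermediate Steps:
b(F) = F + 2*F² (b(F) = (F² + F²) + F = 2*F² + F = F + 2*F²)
b(W(O))³ = (3*(1 + 2*3))³ = (3*(1 + 6))³ = (3*7)³ = 21³ = 9261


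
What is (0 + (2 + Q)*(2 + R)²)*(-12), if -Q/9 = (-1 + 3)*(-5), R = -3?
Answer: -1104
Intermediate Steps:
Q = 90 (Q = -9*(-1 + 3)*(-5) = -18*(-5) = -9*(-10) = 90)
(0 + (2 + Q)*(2 + R)²)*(-12) = (0 + (2 + 90)*(2 - 3)²)*(-12) = (0 + 92*(-1)²)*(-12) = (0 + 92*1)*(-12) = (0 + 92)*(-12) = 92*(-12) = -1104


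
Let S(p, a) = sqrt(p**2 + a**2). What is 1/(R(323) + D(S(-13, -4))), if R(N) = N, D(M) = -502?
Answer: -1/179 ≈ -0.0055866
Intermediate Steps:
S(p, a) = sqrt(a**2 + p**2)
1/(R(323) + D(S(-13, -4))) = 1/(323 - 502) = 1/(-179) = -1/179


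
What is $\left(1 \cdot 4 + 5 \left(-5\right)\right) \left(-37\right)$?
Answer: $777$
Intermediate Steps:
$\left(1 \cdot 4 + 5 \left(-5\right)\right) \left(-37\right) = \left(4 - 25\right) \left(-37\right) = \left(-21\right) \left(-37\right) = 777$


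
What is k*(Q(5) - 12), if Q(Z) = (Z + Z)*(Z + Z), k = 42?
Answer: 3696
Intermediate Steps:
Q(Z) = 4*Z² (Q(Z) = (2*Z)*(2*Z) = 4*Z²)
k*(Q(5) - 12) = 42*(4*5² - 12) = 42*(4*25 - 12) = 42*(100 - 12) = 42*88 = 3696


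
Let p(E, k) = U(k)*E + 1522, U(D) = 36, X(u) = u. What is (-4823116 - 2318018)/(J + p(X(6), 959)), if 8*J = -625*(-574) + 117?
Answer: -2720432/17751 ≈ -153.26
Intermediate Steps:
J = 358867/8 (J = (-625*(-574) + 117)/8 = (358750 + 117)/8 = (1/8)*358867 = 358867/8 ≈ 44858.)
p(E, k) = 1522 + 36*E (p(E, k) = 36*E + 1522 = 1522 + 36*E)
(-4823116 - 2318018)/(J + p(X(6), 959)) = (-4823116 - 2318018)/(358867/8 + (1522 + 36*6)) = -7141134/(358867/8 + (1522 + 216)) = -7141134/(358867/8 + 1738) = -7141134/372771/8 = -7141134*8/372771 = -2720432/17751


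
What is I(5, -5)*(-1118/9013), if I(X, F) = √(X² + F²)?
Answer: -5590*√2/9013 ≈ -0.87712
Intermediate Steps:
I(X, F) = √(F² + X²)
I(5, -5)*(-1118/9013) = √((-5)² + 5²)*(-1118/9013) = √(25 + 25)*(-1118*1/9013) = √50*(-1118/9013) = (5*√2)*(-1118/9013) = -5590*√2/9013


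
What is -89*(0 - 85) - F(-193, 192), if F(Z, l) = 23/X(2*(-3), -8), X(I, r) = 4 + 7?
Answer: 83192/11 ≈ 7562.9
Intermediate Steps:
X(I, r) = 11
F(Z, l) = 23/11
-89*(0 - 85) - F(-193, 192) = -89*(0 - 85) - 1*23/11 = -89*(-85) - 23/11 = 7565 - 23/11 = 83192/11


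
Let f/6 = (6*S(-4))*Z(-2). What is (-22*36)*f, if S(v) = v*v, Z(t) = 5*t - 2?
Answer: 5474304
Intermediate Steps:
Z(t) = -2 + 5*t
S(v) = v²
f = -6912 (f = 6*((6*(-4)²)*(-2 + 5*(-2))) = 6*((6*16)*(-2 - 10)) = 6*(96*(-12)) = 6*(-1152) = -6912)
(-22*36)*f = -22*36*(-6912) = -792*(-6912) = 5474304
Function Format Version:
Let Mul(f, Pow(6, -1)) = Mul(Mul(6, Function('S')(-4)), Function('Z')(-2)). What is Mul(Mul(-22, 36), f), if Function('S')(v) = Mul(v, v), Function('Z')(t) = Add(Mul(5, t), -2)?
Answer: 5474304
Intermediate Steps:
Function('Z')(t) = Add(-2, Mul(5, t))
Function('S')(v) = Pow(v, 2)
f = -6912 (f = Mul(6, Mul(Mul(6, Pow(-4, 2)), Add(-2, Mul(5, -2)))) = Mul(6, Mul(Mul(6, 16), Add(-2, -10))) = Mul(6, Mul(96, -12)) = Mul(6, -1152) = -6912)
Mul(Mul(-22, 36), f) = Mul(Mul(-22, 36), -6912) = Mul(-792, -6912) = 5474304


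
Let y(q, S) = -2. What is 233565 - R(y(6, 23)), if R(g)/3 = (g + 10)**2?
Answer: 233373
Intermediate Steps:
R(g) = 3*(10 + g)**2 (R(g) = 3*(g + 10)**2 = 3*(10 + g)**2)
233565 - R(y(6, 23)) = 233565 - 3*(10 - 2)**2 = 233565 - 3*8**2 = 233565 - 3*64 = 233565 - 1*192 = 233565 - 192 = 233373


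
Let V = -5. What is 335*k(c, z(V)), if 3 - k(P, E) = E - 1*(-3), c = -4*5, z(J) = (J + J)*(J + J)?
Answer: -33500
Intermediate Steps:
z(J) = 4*J² (z(J) = (2*J)*(2*J) = 4*J²)
c = -20
k(P, E) = -E (k(P, E) = 3 - (E - 1*(-3)) = 3 - (E + 3) = 3 - (3 + E) = 3 + (-3 - E) = -E)
335*k(c, z(V)) = 335*(-4*(-5)²) = 335*(-4*25) = 335*(-1*100) = 335*(-100) = -33500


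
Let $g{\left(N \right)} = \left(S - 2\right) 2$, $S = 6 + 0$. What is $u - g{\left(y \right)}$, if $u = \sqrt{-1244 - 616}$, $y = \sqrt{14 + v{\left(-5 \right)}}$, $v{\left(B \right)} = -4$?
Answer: $-8 + 2 i \sqrt{465} \approx -8.0 + 43.128 i$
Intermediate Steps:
$y = \sqrt{10}$ ($y = \sqrt{14 - 4} = \sqrt{10} \approx 3.1623$)
$S = 6$
$u = 2 i \sqrt{465}$ ($u = \sqrt{-1860} = 2 i \sqrt{465} \approx 43.128 i$)
$g{\left(N \right)} = 8$ ($g{\left(N \right)} = \left(6 - 2\right) 2 = 4 \cdot 2 = 8$)
$u - g{\left(y \right)} = 2 i \sqrt{465} - 8 = -8 + 2 i \sqrt{465}$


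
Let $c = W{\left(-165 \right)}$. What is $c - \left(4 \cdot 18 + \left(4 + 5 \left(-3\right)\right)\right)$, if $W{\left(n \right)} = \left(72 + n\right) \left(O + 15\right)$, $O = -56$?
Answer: $3752$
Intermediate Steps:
$W{\left(n \right)} = -2952 - 41 n$ ($W{\left(n \right)} = \left(72 + n\right) \left(-56 + 15\right) = \left(72 + n\right) \left(-41\right) = -2952 - 41 n$)
$c = 3813$ ($c = -2952 - -6765 = -2952 + 6765 = 3813$)
$c - \left(4 \cdot 18 + \left(4 + 5 \left(-3\right)\right)\right) = 3813 - \left(4 \cdot 18 + \left(4 + 5 \left(-3\right)\right)\right) = 3813 - \left(72 + \left(4 - 15\right)\right) = 3813 - \left(72 - 11\right) = 3813 - 61 = 3752$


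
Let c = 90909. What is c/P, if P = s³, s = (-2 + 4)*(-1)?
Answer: -90909/8 ≈ -11364.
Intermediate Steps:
s = -2 (s = 2*(-1) = -2)
P = -8 (P = (-2)³ = -8)
c/P = 90909/(-8) = 90909*(-⅛) = -90909/8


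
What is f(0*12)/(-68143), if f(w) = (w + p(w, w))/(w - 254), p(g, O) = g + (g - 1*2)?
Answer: -1/8654161 ≈ -1.1555e-7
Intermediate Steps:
p(g, O) = -2 + 2*g (p(g, O) = g + (g - 2) = g + (-2 + g) = -2 + 2*g)
f(w) = (-2 + 3*w)/(-254 + w) (f(w) = (w + (-2 + 2*w))/(w - 254) = (-2 + 3*w)/(-254 + w))
f(0*12)/(-68143) = ((-2 + 3*(0*12))/(-254 + 0*12))/(-68143) = ((-2 + 3*0)/(-254 + 0))*(-1/68143) = ((-2 + 0)/(-254))*(-1/68143) = -1/254*(-2)*(-1/68143) = (1/127)*(-1/68143) = -1/8654161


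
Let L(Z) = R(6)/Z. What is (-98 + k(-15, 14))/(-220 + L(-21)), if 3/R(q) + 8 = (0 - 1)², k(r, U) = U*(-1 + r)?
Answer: 15778/10779 ≈ 1.4638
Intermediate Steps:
R(q) = -3/7 (R(q) = 3/(-8 + (0 - 1)²) = 3/(-8 + (-1)²) = 3/(-8 + 1) = 3/(-7) = 3*(-⅐) = -3/7)
L(Z) = -3/(7*Z)
(-98 + k(-15, 14))/(-220 + L(-21)) = (-98 + 14*(-1 - 15))/(-220 - 3/7/(-21)) = (-98 + 14*(-16))/(-220 - 3/7*(-1/21)) = (-98 - 224)/(-220 + 1/49) = -322/(-10779/49) = -322*(-49/10779) = 15778/10779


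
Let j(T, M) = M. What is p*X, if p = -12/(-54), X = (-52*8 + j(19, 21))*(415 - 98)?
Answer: -250430/9 ≈ -27826.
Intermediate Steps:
X = -125215 (X = (-52*8 + 21)*(415 - 98) = (-416 + 21)*317 = -395*317 = -125215)
p = 2/9 (p = -12*(-1/54) = 2/9 ≈ 0.22222)
p*X = (2/9)*(-125215) = -250430/9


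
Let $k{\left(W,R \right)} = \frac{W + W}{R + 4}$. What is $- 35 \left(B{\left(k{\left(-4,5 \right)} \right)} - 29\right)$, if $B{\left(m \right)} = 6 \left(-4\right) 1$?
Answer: $1855$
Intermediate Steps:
$k{\left(W,R \right)} = \frac{2 W}{4 + R}$
$B{\left(m \right)} = -24$ ($B{\left(m \right)} = \left(-24\right) 1 = -24$)
$- 35 \left(B{\left(k{\left(-4,5 \right)} \right)} - 29\right) = - 35 \left(-24 - 29\right) = \left(-35\right) \left(-53\right) = 1855$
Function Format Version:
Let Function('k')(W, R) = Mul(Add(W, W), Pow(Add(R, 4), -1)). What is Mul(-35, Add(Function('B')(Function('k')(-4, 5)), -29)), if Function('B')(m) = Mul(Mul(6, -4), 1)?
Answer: 1855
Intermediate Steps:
Function('k')(W, R) = Mul(2, W, Pow(Add(4, R), -1)) (Function('k')(W, R) = Mul(Mul(2, W), Pow(Add(4, R), -1)) = Mul(2, W, Pow(Add(4, R), -1)))
Function('B')(m) = -24 (Function('B')(m) = Mul(-24, 1) = -24)
Mul(-35, Add(Function('B')(Function('k')(-4, 5)), -29)) = Mul(-35, Add(-24, -29)) = Mul(-35, -53) = 1855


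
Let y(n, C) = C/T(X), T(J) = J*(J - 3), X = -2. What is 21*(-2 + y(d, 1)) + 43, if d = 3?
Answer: 31/10 ≈ 3.1000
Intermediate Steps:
T(J) = J*(-3 + J)
y(n, C) = C/10 (y(n, C) = C/((-2*(-3 - 2))) = C/((-2*(-5))) = C/10)
21*(-2 + y(d, 1)) + 43 = 21*(-2 + (⅒)*1) + 43 = 21*(-2 + ⅒) + 43 = 21*(-19/10) + 43 = -399/10 + 43 = 31/10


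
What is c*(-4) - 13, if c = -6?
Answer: 11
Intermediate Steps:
c*(-4) - 13 = -6*(-4) - 13 = 24 - 13 = 11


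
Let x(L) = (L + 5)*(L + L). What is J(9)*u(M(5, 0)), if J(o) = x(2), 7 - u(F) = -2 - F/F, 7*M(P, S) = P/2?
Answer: 280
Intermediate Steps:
x(L) = 2*L*(5 + L) (x(L) = (5 + L)*(2*L) = 2*L*(5 + L))
M(P, S) = P/14 (M(P, S) = (P/2)/7 = P/14)
u(F) = 10 (u(F) = 7 - (-2 - F/F) = 7 - (-2 - 1*1) = 7 - (-2 - 1) = 7 - 1*(-3) = 7 + 3 = 10)
J(o) = 28 (J(o) = 2*2*(5 + 2) = 2*2*7 = 28)
J(9)*u(M(5, 0)) = 28*10 = 280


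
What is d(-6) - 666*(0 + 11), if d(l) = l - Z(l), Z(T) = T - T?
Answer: -7332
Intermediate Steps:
Z(T) = 0
d(l) = l (d(l) = l - 1*0 = l + 0 = l)
d(-6) - 666*(0 + 11) = -6 - 666*(0 + 11) = -6 - 666*11 = -6 - 333*22 = -6 - 7326 = -7332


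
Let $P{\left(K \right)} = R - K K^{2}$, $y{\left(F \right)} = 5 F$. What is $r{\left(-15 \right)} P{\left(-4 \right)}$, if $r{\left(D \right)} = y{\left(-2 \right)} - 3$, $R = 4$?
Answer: $-884$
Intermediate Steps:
$P{\left(K \right)} = 4 - K^{3}$ ($P{\left(K \right)} = 4 - K K^{2} = 4 - K^{3}$)
$r{\left(D \right)} = -13$ ($r{\left(D \right)} = 5 \left(-2\right) - 3 = -10 - 3 = -13$)
$r{\left(-15 \right)} P{\left(-4 \right)} = - 13 \left(4 - \left(-4\right)^{3}\right) = - 13 \left(4 - -64\right) = - 13 \left(4 + 64\right) = \left(-13\right) 68 = -884$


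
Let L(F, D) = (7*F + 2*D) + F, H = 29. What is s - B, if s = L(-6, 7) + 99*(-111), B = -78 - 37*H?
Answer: -9872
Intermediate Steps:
L(F, D) = 2*D + 8*F (L(F, D) = (2*D + 7*F) + F = 2*D + 8*F)
B = -1151 (B = -78 - 37*29 = -78 - 1073 = -1151)
s = -11023 (s = (2*7 + 8*(-6)) + 99*(-111) = (14 - 48) - 10989 = -34 - 10989 = -11023)
s - B = -11023 - 1*(-1151) = -11023 + 1151 = -9872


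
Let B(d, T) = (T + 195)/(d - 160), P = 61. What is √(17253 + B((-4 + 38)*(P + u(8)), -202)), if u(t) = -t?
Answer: √46516905998/1642 ≈ 131.35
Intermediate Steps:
B(d, T) = (195 + T)/(-160 + d)
√(17253 + B((-4 + 38)*(P + u(8)), -202)) = √(17253 + (195 - 202)/(-160 + (-4 + 38)*(61 - 1*8))) = √(17253 - 7/(-160 + 34*(61 - 8))) = √(17253 - 7/(-160 + 34*53)) = √(17253 - 7/(-160 + 1802)) = √(17253 - 7/1642) = √(28329419/1642) = √46516905998/1642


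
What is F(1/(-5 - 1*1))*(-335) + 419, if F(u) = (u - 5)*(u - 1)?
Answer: -57611/36 ≈ -1600.3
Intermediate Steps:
F(u) = (-1 + u)*(-5 + u) (F(u) = (-5 + u)*(-1 + u) = (-1 + u)*(-5 + u))
F(1/(-5 - 1*1))*(-335) + 419 = (5 + (1/(-5 - 1*1))² - 6/(-5 - 1*1))*(-335) + 419 = (5 + (1/(-5 - 1))² - 6/(-5 - 1))*(-335) + 419 = (5 + (1/(-6))² - 6/(-6))*(-335) + 419 = (5 + (-⅙)² - 6*(-⅙))*(-335) + 419 = (5 + 1/36 + 1)*(-335) + 419 = (217/36)*(-335) + 419 = -72695/36 + 419 = -57611/36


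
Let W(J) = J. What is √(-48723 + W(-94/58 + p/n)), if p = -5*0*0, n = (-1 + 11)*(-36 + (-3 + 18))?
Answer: I*√40977406/29 ≈ 220.74*I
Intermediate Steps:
n = -210 (n = 10*(-36 + 15) = 10*(-21) = -210)
p = 0 (p = 0*0 = 0)
√(-48723 + W(-94/58 + p/n)) = √(-48723 + (-94/58 + 0/(-210))) = √(-48723 + (-94*1/58 + 0*(-1/210))) = √(-48723 + (-47/29 + 0)) = √(-48723 - 47/29) = √(-1413014/29) = I*√40977406/29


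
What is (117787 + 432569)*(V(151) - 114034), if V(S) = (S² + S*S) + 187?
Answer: -37559045220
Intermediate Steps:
V(S) = 187 + 2*S² (V(S) = (S² + S²) + 187 = 2*S² + 187 = 187 + 2*S²)
(117787 + 432569)*(V(151) - 114034) = (117787 + 432569)*((187 + 2*151²) - 114034) = 550356*((187 + 2*22801) - 114034) = 550356*((187 + 45602) - 114034) = 550356*(45789 - 114034) = 550356*(-68245) = -37559045220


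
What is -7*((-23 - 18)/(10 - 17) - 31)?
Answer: 176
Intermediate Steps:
-7*((-23 - 18)/(10 - 17) - 31) = -7*(-41/(-7) - 31) = -7*(-41*(-⅐) - 31) = -7*(41/7 - 31) = -7*(-176/7) = 176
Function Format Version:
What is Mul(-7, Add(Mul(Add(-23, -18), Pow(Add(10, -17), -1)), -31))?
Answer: 176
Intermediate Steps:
Mul(-7, Add(Mul(Add(-23, -18), Pow(Add(10, -17), -1)), -31)) = Mul(-7, Add(Mul(-41, Pow(-7, -1)), -31)) = Mul(-7, Add(Mul(-41, Rational(-1, 7)), -31)) = Mul(-7, Add(Rational(41, 7), -31)) = Mul(-7, Rational(-176, 7)) = 176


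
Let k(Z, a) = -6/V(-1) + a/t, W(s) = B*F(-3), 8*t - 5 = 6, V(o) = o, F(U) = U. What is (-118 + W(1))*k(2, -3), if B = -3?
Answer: -4578/11 ≈ -416.18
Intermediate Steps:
t = 11/8 (t = 5/8 + (⅛)*6 = 5/8 + ¾ = 11/8 ≈ 1.3750)
W(s) = 9 (W(s) = -3*(-3) = 9)
k(Z, a) = 6 + 8*a/11 (k(Z, a) = -6/(-1) + a/(11/8) = -6*(-1) + a*(8/11) = 6 + 8*a/11)
(-118 + W(1))*k(2, -3) = (-118 + 9)*(6 + (8/11)*(-3)) = -109*(6 - 24/11) = -109*42/11 = -4578/11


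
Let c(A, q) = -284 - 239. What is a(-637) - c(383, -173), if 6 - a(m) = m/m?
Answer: 528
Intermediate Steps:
c(A, q) = -523
a(m) = 5 (a(m) = 6 - m/m = 6 - 1*1 = 6 - 1 = 5)
a(-637) - c(383, -173) = 5 - 1*(-523) = 5 + 523 = 528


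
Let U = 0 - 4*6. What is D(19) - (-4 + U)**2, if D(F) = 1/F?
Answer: -14895/19 ≈ -783.95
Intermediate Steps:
U = -24 (U = 0 - 24 = -24)
D(19) - (-4 + U)**2 = 1/19 - (-4 - 24)**2 = 1/19 - 1*(-28)**2 = 1/19 - 1*784 = 1/19 - 784 = -14895/19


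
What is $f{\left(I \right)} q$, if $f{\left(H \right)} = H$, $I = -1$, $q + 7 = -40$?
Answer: $47$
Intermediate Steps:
$q = -47$ ($q = -7 - 40 = -47$)
$f{\left(I \right)} q = \left(-1\right) \left(-47\right) = 47$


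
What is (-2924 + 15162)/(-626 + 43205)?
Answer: 12238/42579 ≈ 0.28742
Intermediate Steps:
(-2924 + 15162)/(-626 + 43205) = 12238/42579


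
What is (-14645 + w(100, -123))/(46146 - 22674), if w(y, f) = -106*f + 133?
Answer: -737/11736 ≈ -0.062798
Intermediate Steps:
w(y, f) = 133 - 106*f
(-14645 + w(100, -123))/(46146 - 22674) = (-14645 + (133 - 106*(-123)))/(46146 - 22674) = (-14645 + (133 + 13038))/23472 = (-14645 + 13171)*(1/23472) = -1474*1/23472 = -737/11736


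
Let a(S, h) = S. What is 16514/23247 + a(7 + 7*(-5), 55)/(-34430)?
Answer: 284613968/400197105 ≈ 0.71118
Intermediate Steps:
16514/23247 + a(7 + 7*(-5), 55)/(-34430) = 16514/23247 + (7 + 7*(-5))/(-34430) = 16514*(1/23247) + (7 - 35)*(-1/34430) = 16514/23247 - 28*(-1/34430) = 16514/23247 + 14/17215 = 284613968/400197105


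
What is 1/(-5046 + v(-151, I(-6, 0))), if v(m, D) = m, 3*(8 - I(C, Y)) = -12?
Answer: -1/5197 ≈ -0.00019242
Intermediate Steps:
I(C, Y) = 12 (I(C, Y) = 8 - ⅓*(-12) = 8 + 4 = 12)
1/(-5046 + v(-151, I(-6, 0))) = 1/(-5046 - 151) = 1/(-5197) = -1/5197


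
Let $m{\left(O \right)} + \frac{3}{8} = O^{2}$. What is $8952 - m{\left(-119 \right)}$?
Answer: $- \frac{41669}{8} \approx -5208.6$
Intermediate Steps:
$m{\left(O \right)} = - \frac{3}{8} + O^{2}$
$8952 - m{\left(-119 \right)} = 8952 - \left(- \frac{3}{8} + \left(-119\right)^{2}\right) = 8952 - \left(- \frac{3}{8} + 14161\right) = 8952 - \frac{113285}{8} = - \frac{41669}{8}$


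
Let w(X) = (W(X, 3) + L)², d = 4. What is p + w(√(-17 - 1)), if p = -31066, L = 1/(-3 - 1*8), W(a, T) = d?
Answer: -3757137/121 ≈ -31051.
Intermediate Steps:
W(a, T) = 4
L = -1/11 (L = 1/(-3 - 8) = 1/(-11) = -1/11 ≈ -0.090909)
w(X) = 1849/121 (w(X) = (4 - 1/11)² = (43/11)² = 1849/121)
p + w(√(-17 - 1)) = -31066 + 1849/121 = -3757137/121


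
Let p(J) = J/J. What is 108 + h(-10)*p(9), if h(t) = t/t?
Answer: 109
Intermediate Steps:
h(t) = 1
p(J) = 1
108 + h(-10)*p(9) = 108 + 1*1 = 108 + 1 = 109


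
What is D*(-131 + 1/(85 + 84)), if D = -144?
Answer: 3187872/169 ≈ 18863.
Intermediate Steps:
D*(-131 + 1/(85 + 84)) = -144*(-131 + 1/(85 + 84)) = -144*(-131 + 1/169) = -144*(-22138/169) = 3187872/169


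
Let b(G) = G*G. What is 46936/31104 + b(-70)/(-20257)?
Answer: 99796619/78759216 ≈ 1.2671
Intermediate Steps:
b(G) = G**2
46936/31104 + b(-70)/(-20257) = 46936/31104 + (-70)**2/(-20257) = 46936*(1/31104) + 4900*(-1/20257) = 5867/3888 - 4900/20257 = 99796619/78759216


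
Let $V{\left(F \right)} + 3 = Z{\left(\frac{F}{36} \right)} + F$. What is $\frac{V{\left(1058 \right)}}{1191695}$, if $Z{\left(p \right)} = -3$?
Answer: $\frac{1052}{1191695} \approx 0.00088278$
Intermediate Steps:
$V{\left(F \right)} = -6 + F$ ($V{\left(F \right)} = -3 + \left(-3 + F\right) = -6 + F$)
$\frac{V{\left(1058 \right)}}{1191695} = \frac{-6 + 1058}{1191695} = 1052 \cdot \frac{1}{1191695} = \frac{1052}{1191695}$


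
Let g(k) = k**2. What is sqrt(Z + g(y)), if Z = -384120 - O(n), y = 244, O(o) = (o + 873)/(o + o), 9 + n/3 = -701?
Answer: I*sqrt(163622943145)/710 ≈ 569.72*I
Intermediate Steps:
n = -2130 (n = -27 + 3*(-701) = -27 - 2103 = -2130)
O(o) = (873 + o)/(2*o) (O(o) = (873 + o)/((2*o)) = (873 + o)*(1/(2*o)) = (873 + o)/(2*o))
Z = -545450819/1420 (Z = -384120 - (873 - 2130)/(2*(-2130)) = -384120 - (-1)*(-1257)/(2*2130) = -384120 - 1*419/1420 = -384120 - 419/1420 = -545450819/1420 ≈ -3.8412e+5)
sqrt(Z + g(y)) = sqrt(-545450819/1420 + 244**2) = sqrt(-545450819/1420 + 59536) = sqrt(-460909699/1420) = I*sqrt(163622943145)/710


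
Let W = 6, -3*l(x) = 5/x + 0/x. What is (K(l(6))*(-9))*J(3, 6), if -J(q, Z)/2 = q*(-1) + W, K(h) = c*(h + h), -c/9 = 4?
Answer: 1080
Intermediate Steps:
c = -36 (c = -9*4 = -36)
l(x) = -5/(3*x) (l(x) = -(5/x + 0/x)/3 = -(5/x + 0)/3 = -5/(3*x))
K(h) = -72*h (K(h) = -36*(h + h) = -72*h)
J(q, Z) = -12 + 2*q (J(q, Z) = -2*(q*(-1) + 6) = -2*(-q + 6) = -2*(6 - q) = -12 + 2*q)
(K(l(6))*(-9))*J(3, 6) = (-(-120)/6*(-9))*(-12 + 2*3) = (-(-120)/6*(-9))*(-12 + 6) = (-72*(-5/18)*(-9))*(-6) = (20*(-9))*(-6) = -180*(-6) = 1080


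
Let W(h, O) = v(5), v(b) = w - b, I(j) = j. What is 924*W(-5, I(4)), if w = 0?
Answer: -4620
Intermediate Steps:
v(b) = -b (v(b) = 0 - b = -b)
W(h, O) = -5 (W(h, O) = -1*5 = -5)
924*W(-5, I(4)) = 924*(-5) = -4620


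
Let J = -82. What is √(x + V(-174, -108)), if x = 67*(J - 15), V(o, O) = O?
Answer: I*√6607 ≈ 81.283*I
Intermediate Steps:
x = -6499 (x = 67*(-82 - 15) = 67*(-97) = -6499)
√(x + V(-174, -108)) = √(-6499 - 108) = √(-6607) = I*√6607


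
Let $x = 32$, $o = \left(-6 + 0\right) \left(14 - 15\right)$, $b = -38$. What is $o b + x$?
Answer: $-196$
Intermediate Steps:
$o = 6$ ($o = \left(-6\right) \left(-1\right) = 6$)
$o b + x = 6 \left(-38\right) + 32 = -228 + 32 = -196$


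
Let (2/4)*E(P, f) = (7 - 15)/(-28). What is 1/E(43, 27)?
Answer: 7/4 ≈ 1.7500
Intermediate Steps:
E(P, f) = 4/7 (E(P, f) = 2*((7 - 15)/(-28)) = 2*(-8*(-1/28)) = 2*(2/7) = 4/7)
1/E(43, 27) = 1/(4/7) = 7/4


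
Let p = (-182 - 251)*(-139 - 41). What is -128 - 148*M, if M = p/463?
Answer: -11594384/463 ≈ -25042.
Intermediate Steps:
p = 77940 (p = -433*(-180) = 77940)
M = 77940/463 ≈ 168.34
-128 - 148*M = -128 - 148*77940/463 = -128 - 11535120/463 = -11594384/463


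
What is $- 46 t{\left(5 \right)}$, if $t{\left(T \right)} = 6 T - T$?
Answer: $-1150$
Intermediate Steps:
$t{\left(T \right)} = 5 T$
$- 46 t{\left(5 \right)} = - 46 \cdot 5 \cdot 5 = \left(-46\right) 25 = -1150$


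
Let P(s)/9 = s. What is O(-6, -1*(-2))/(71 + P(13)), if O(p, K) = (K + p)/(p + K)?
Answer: 1/188 ≈ 0.0053191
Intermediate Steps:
P(s) = 9*s
O(p, K) = 1 (O(p, K) = (K + p)/(K + p) = 1)
O(-6, -1*(-2))/(71 + P(13)) = 1/(71 + 9*13) = 1/(71 + 117) = 1/188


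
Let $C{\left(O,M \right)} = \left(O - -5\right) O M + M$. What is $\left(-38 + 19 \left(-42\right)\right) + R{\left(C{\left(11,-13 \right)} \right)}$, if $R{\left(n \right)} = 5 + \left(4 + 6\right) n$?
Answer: $-23841$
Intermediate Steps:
$C{\left(O,M \right)} = M + M O \left(5 + O\right)$ ($C{\left(O,M \right)} = \left(O + 5\right) O M + M = \left(5 + O\right) O M + M = O \left(5 + O\right) M + M = M O \left(5 + O\right) + M = M + M O \left(5 + O\right)$)
$R{\left(n \right)} = 5 + 10 n$
$\left(-38 + 19 \left(-42\right)\right) + R{\left(C{\left(11,-13 \right)} \right)} = \left(-38 + 19 \left(-42\right)\right) + \left(5 + 10 \left(- 13 \left(1 + 11^{2} + 5 \cdot 11\right)\right)\right) = \left(-38 - 798\right) + \left(5 + 10 \left(- 13 \left(1 + 121 + 55\right)\right)\right) = -836 + \left(5 + 10 \left(\left(-13\right) 177\right)\right) = -836 + \left(5 + 10 \left(-2301\right)\right) = -836 + \left(5 - 23010\right) = -836 - 23005 = -23841$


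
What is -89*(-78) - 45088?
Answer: -38146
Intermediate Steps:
-89*(-78) - 45088 = 6942 - 45088 = -38146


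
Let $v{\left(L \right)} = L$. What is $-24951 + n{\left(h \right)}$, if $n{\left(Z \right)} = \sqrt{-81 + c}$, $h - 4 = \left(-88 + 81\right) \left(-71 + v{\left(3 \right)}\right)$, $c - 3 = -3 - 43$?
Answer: $-24951 + 2 i \sqrt{31} \approx -24951.0 + 11.136 i$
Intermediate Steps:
$c = -43$ ($c = 3 - 46 = -43$)
$h = 480$ ($h = 4 + \left(-88 + 81\right) \left(-71 + 3\right) = 4 - -476 = 4 + 476 = 480$)
$n{\left(Z \right)} = 2 i \sqrt{31}$ ($n{\left(Z \right)} = \sqrt{-81 - 43} = \sqrt{-124} = 2 i \sqrt{31}$)
$-24951 + n{\left(h \right)} = -24951 + 2 i \sqrt{31}$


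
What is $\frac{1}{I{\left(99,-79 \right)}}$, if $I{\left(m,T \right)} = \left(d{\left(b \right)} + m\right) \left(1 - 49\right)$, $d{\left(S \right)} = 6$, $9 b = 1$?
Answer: $- \frac{1}{5040} \approx -0.00019841$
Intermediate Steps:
$b = \frac{1}{9}$ ($b = \frac{1}{9} \cdot 1 = \frac{1}{9} \approx 0.11111$)
$I{\left(m,T \right)} = -288 - 48 m$ ($I{\left(m,T \right)} = \left(6 + m\right) \left(1 - 49\right) = \left(6 + m\right) \left(-48\right) = -288 - 48 m$)
$\frac{1}{I{\left(99,-79 \right)}} = \frac{1}{-288 - 4752} = \frac{1}{-5040} = - \frac{1}{5040}$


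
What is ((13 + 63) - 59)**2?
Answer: 289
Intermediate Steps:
((13 + 63) - 59)**2 = (76 - 59)**2 = 17**2 = 289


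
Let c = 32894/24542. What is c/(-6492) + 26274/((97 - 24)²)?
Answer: 2092986738905/424525896228 ≈ 4.9302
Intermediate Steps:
c = 16447/12271 (c = 32894*(1/24542) = 16447/12271 ≈ 1.3403)
c/(-6492) + 26274/((97 - 24)²) = (16447/12271)/(-6492) + 26274/((97 - 24)²) = (16447/12271)*(-1/6492) + 26274/(73²) = -16447/79663332 + 26274/5329 = 2092986738905/424525896228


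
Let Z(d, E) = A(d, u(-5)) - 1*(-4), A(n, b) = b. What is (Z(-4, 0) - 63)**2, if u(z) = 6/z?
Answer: 90601/25 ≈ 3624.0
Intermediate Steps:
Z(d, E) = 14/5 (Z(d, E) = 6/(-5) - 1*(-4) = 6*(-1/5) + 4 = -6/5 + 4 = 14/5)
(Z(-4, 0) - 63)**2 = (14/5 - 63)**2 = (-301/5)**2 = 90601/25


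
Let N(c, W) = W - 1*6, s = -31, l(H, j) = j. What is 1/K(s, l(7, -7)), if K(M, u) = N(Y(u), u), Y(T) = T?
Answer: -1/13 ≈ -0.076923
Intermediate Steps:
N(c, W) = -6 + W (N(c, W) = W - 6 = -6 + W)
K(M, u) = -6 + u
1/K(s, l(7, -7)) = 1/(-6 - 7) = 1/(-13) = -1/13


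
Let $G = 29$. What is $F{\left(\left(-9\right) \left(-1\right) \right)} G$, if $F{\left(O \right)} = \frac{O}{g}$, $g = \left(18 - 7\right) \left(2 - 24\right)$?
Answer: $- \frac{261}{242} \approx -1.0785$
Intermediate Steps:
$g = -242$ ($g = 11 \left(-22\right) = -242$)
$F{\left(O \right)} = - \frac{O}{242}$ ($F{\left(O \right)} = \frac{O}{-242} = O \left(- \frac{1}{242}\right) = - \frac{O}{242}$)
$F{\left(\left(-9\right) \left(-1\right) \right)} G = - \frac{\left(-9\right) \left(-1\right)}{242} \cdot 29 = \left(- \frac{1}{242}\right) 9 \cdot 29 = \left(- \frac{9}{242}\right) 29 = - \frac{261}{242}$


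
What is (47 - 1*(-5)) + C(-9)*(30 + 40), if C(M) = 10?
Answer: 752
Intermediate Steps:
(47 - 1*(-5)) + C(-9)*(30 + 40) = (47 - 1*(-5)) + 10*(30 + 40) = (47 + 5) + 10*70 = 52 + 700 = 752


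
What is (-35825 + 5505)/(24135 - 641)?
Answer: -15160/11747 ≈ -1.2905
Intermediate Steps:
(-35825 + 5505)/(24135 - 641) = -30320/23494 = -30320*1/23494 = -15160/11747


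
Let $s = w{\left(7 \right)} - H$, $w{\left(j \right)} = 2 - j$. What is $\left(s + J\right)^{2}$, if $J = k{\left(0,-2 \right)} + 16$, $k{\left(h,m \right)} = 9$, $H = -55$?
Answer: $5625$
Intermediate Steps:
$J = 25$ ($J = 9 + 16 = 25$)
$s = 50$ ($s = \left(2 - 7\right) - -55 = \left(2 - 7\right) + 55 = -5 + 55 = 50$)
$\left(s + J\right)^{2} = \left(50 + 25\right)^{2} = 75^{2} = 5625$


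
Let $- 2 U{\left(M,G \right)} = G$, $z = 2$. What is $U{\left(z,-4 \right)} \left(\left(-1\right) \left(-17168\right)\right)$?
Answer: $34336$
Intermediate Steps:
$U{\left(M,G \right)} = - \frac{G}{2}$
$U{\left(z,-4 \right)} \left(\left(-1\right) \left(-17168\right)\right) = \left(- \frac{1}{2}\right) \left(-4\right) \left(\left(-1\right) \left(-17168\right)\right) = 2 \cdot 17168 = 34336$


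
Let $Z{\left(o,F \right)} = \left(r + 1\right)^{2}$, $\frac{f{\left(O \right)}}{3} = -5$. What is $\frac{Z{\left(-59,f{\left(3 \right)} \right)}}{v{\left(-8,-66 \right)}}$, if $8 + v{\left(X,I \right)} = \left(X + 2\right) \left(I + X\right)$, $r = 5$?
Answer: $\frac{9}{109} \approx 0.082569$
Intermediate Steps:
$f{\left(O \right)} = -15$ ($f{\left(O \right)} = 3 \left(-5\right) = -15$)
$v{\left(X,I \right)} = -8 + \left(2 + X\right) \left(I + X\right)$ ($v{\left(X,I \right)} = -8 + \left(X + 2\right) \left(I + X\right) = -8 + \left(2 + X\right) \left(I + X\right)$)
$Z{\left(o,F \right)} = 36$ ($Z{\left(o,F \right)} = \left(5 + 1\right)^{2} = 6^{2} = 36$)
$\frac{Z{\left(-59,f{\left(3 \right)} \right)}}{v{\left(-8,-66 \right)}} = \frac{36}{-8 + \left(-8\right)^{2} + 2 \left(-66\right) + 2 \left(-8\right) - -528} = \frac{36}{-8 + 64 - 132 - 16 + 528} = \frac{36}{436} = 36 \cdot \frac{1}{436} = \frac{9}{109}$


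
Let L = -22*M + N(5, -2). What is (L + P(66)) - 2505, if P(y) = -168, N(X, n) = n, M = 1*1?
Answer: -2697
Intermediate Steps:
M = 1
L = -24 (L = -22*1 - 2 = -22 - 2 = -24)
(L + P(66)) - 2505 = (-24 - 168) - 2505 = -192 - 2505 = -2697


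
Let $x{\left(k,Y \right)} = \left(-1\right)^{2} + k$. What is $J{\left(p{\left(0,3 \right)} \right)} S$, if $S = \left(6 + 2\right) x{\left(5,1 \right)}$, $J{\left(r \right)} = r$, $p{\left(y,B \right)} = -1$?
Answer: $-48$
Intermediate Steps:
$x{\left(k,Y \right)} = 1 + k$
$S = 48$ ($S = \left(6 + 2\right) \left(1 + 5\right) = 8 \cdot 6 = 48$)
$J{\left(p{\left(0,3 \right)} \right)} S = \left(-1\right) 48 = -48$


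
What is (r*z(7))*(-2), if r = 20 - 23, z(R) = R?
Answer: 42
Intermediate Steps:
r = -3
(r*z(7))*(-2) = -3*7*(-2) = -21*(-2) = 42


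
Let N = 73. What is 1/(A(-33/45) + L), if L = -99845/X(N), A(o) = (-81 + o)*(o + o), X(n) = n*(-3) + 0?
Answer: 16425/9457331 ≈ 0.0017367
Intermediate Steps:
X(n) = -3*n (X(n) = -3*n + 0 = -3*n)
A(o) = 2*o*(-81 + o) (A(o) = (-81 + o)*(2*o) = 2*o*(-81 + o))
L = 99845/219 (L = -99845/((-3*73)) = -99845/(-219) = -99845*(-1/219) = 99845/219 ≈ 455.91)
1/(A(-33/45) + L) = 1/(2*(-33/45)*(-81 - 33/45) + 99845/219) = 1/(2*(-33*1/45)*(-81 - 33*1/45) + 99845/219) = 1/(2*(-11/15)*(-81 - 11/15) + 99845/219) = 1/(2*(-11/15)*(-1226/15) + 99845/219) = 1/(26972/225 + 99845/219) = 1/(9457331/16425) = 16425/9457331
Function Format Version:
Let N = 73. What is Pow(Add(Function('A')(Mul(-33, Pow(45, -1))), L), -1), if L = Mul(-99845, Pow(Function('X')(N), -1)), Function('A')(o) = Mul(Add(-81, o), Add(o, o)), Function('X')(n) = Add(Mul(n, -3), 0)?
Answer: Rational(16425, 9457331) ≈ 0.0017367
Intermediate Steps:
Function('X')(n) = Mul(-3, n) (Function('X')(n) = Add(Mul(-3, n), 0) = Mul(-3, n))
Function('A')(o) = Mul(2, o, Add(-81, o)) (Function('A')(o) = Mul(Add(-81, o), Mul(2, o)) = Mul(2, o, Add(-81, o)))
L = Rational(99845, 219) (L = Mul(-99845, Pow(Mul(-3, 73), -1)) = Mul(-99845, Pow(-219, -1)) = Mul(-99845, Rational(-1, 219)) = Rational(99845, 219) ≈ 455.91)
Pow(Add(Function('A')(Mul(-33, Pow(45, -1))), L), -1) = Pow(Add(Mul(2, Mul(-33, Pow(45, -1)), Add(-81, Mul(-33, Pow(45, -1)))), Rational(99845, 219)), -1) = Pow(Add(Mul(2, Mul(-33, Rational(1, 45)), Add(-81, Mul(-33, Rational(1, 45)))), Rational(99845, 219)), -1) = Pow(Add(Mul(2, Rational(-11, 15), Add(-81, Rational(-11, 15))), Rational(99845, 219)), -1) = Pow(Add(Mul(2, Rational(-11, 15), Rational(-1226, 15)), Rational(99845, 219)), -1) = Pow(Add(Rational(26972, 225), Rational(99845, 219)), -1) = Pow(Rational(9457331, 16425), -1) = Rational(16425, 9457331)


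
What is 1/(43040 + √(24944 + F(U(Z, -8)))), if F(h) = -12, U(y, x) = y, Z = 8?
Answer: 10760/463104167 - √6233/926208334 ≈ 2.3149e-5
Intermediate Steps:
1/(43040 + √(24944 + F(U(Z, -8)))) = 1/(43040 + √(24944 - 12)) = 1/(43040 + √24932) = 1/(43040 + 2*√6233)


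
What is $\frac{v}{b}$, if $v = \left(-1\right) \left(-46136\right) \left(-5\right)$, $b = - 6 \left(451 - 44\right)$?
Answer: $\frac{115340}{1221} \approx 94.464$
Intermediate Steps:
$b = -2442$ ($b = \left(-6\right) 407 = -2442$)
$v = -230680$ ($v = 46136 \left(-5\right) = -230680$)
$\frac{v}{b} = - \frac{230680}{-2442} = \left(-230680\right) \left(- \frac{1}{2442}\right) = \frac{115340}{1221}$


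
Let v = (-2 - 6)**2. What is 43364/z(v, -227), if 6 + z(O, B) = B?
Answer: -43364/233 ≈ -186.11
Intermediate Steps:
v = 64 (v = (-8)**2 = 64)
z(O, B) = -6 + B
43364/z(v, -227) = 43364/(-6 - 227) = 43364/(-233) = 43364*(-1/233) = -43364/233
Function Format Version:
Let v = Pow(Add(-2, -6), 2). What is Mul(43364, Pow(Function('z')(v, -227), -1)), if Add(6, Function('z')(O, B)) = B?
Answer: Rational(-43364, 233) ≈ -186.11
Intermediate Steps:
v = 64 (v = Pow(-8, 2) = 64)
Function('z')(O, B) = Add(-6, B)
Mul(43364, Pow(Function('z')(v, -227), -1)) = Mul(43364, Pow(Add(-6, -227), -1)) = Mul(43364, Pow(-233, -1)) = Mul(43364, Rational(-1, 233)) = Rational(-43364, 233)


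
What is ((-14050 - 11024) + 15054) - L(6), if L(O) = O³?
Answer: -10236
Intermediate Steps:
((-14050 - 11024) + 15054) - L(6) = ((-14050 - 11024) + 15054) - 1*6³ = (-25074 + 15054) - 1*216 = -10020 - 216 = -10236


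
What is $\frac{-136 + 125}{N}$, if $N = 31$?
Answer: $- \frac{11}{31} \approx -0.35484$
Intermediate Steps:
$\frac{-136 + 125}{N} = \frac{-136 + 125}{31} = \frac{1}{31} \left(-11\right) = - \frac{11}{31}$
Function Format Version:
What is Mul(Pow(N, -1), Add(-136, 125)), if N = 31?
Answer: Rational(-11, 31) ≈ -0.35484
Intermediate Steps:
Mul(Pow(N, -1), Add(-136, 125)) = Mul(Pow(31, -1), Add(-136, 125)) = Mul(Rational(1, 31), -11) = Rational(-11, 31)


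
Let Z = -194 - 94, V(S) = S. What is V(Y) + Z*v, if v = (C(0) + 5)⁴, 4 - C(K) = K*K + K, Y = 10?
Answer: -1889558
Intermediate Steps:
C(K) = 4 - K - K² (C(K) = 4 - (K*K + K) = 4 - (K² + K) = 4 - (K + K²) = 4 + (-K - K²) = 4 - K - K²)
v = 6561 (v = ((4 - 1*0 - 1*0²) + 5)⁴ = ((4 + 0 - 1*0) + 5)⁴ = ((4 + 0 + 0) + 5)⁴ = (4 + 5)⁴ = 9⁴ = 6561)
Z = -288
V(Y) + Z*v = 10 - 288*6561 = 10 - 1889568 = -1889558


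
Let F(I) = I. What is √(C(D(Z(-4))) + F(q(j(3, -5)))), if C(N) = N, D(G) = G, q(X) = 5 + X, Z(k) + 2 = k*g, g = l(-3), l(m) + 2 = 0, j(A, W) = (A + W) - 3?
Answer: √6 ≈ 2.4495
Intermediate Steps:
j(A, W) = -3 + A + W
l(m) = -2 (l(m) = -2 + 0 = -2)
g = -2
Z(k) = -2 - 2*k (Z(k) = -2 + k*(-2) = -2 - 2*k)
√(C(D(Z(-4))) + F(q(j(3, -5)))) = √((-2 - 2*(-4)) + (5 + (-3 + 3 - 5))) = √((-2 + 8) + (5 - 5)) = √(6 + 0) = √6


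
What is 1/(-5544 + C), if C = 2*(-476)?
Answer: -1/6496 ≈ -0.00015394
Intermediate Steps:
C = -952
1/(-5544 + C) = 1/(-5544 - 952) = 1/(-6496) = -1/6496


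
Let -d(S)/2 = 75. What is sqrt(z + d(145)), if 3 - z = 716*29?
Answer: I*sqrt(20911) ≈ 144.61*I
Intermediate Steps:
d(S) = -150 (d(S) = -2*75 = -150)
z = -20761 (z = 3 - 716*29 = 3 - 1*20764 = 3 - 20764 = -20761)
sqrt(z + d(145)) = sqrt(-20761 - 150) = sqrt(-20911) = I*sqrt(20911)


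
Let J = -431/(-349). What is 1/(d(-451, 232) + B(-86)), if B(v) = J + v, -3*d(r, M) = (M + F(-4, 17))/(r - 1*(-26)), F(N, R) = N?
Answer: -148325/12546251 ≈ -0.011822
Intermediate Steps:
J = 431/349 (J = -431*(-1/349) = 431/349 ≈ 1.2350)
d(r, M) = -(-4 + M)/(3*(26 + r)) (d(r, M) = -(M - 4)/(3*(r - 1*(-26))) = -(-4 + M)/(3*(r + 26)) = -(-4 + M)/(3*(26 + r)))
B(v) = 431/349 + v
1/(d(-451, 232) + B(-86)) = 1/((4 - 1*232)/(3*(26 - 451)) + (431/349 - 86)) = 1/((⅓)*(4 - 232)/(-425) - 29583/349) = 1/((⅓)*(-1/425)*(-228) - 29583/349) = 1/(76/425 - 29583/349) = 1/(-12546251/148325) = -148325/12546251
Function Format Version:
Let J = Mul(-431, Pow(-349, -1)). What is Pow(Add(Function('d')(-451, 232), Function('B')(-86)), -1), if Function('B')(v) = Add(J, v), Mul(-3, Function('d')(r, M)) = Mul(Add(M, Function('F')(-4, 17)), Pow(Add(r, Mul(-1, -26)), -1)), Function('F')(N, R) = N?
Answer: Rational(-148325, 12546251) ≈ -0.011822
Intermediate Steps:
J = Rational(431, 349) (J = Mul(-431, Rational(-1, 349)) = Rational(431, 349) ≈ 1.2350)
Function('d')(r, M) = Mul(Rational(-1, 3), Pow(Add(26, r), -1), Add(-4, M)) (Function('d')(r, M) = Mul(Rational(-1, 3), Mul(Add(M, -4), Pow(Add(r, Mul(-1, -26)), -1))) = Mul(Rational(-1, 3), Mul(Add(-4, M), Pow(Add(r, 26), -1))) = Mul(Rational(-1, 3), Mul(Add(-4, M), Pow(Add(26, r), -1))) = Mul(Rational(-1, 3), Mul(Pow(Add(26, r), -1), Add(-4, M))) = Mul(Rational(-1, 3), Pow(Add(26, r), -1), Add(-4, M)))
Function('B')(v) = Add(Rational(431, 349), v)
Pow(Add(Function('d')(-451, 232), Function('B')(-86)), -1) = Pow(Add(Mul(Rational(1, 3), Pow(Add(26, -451), -1), Add(4, Mul(-1, 232))), Add(Rational(431, 349), -86)), -1) = Pow(Add(Mul(Rational(1, 3), Pow(-425, -1), Add(4, -232)), Rational(-29583, 349)), -1) = Pow(Add(Mul(Rational(1, 3), Rational(-1, 425), -228), Rational(-29583, 349)), -1) = Pow(Add(Rational(76, 425), Rational(-29583, 349)), -1) = Pow(Rational(-12546251, 148325), -1) = Rational(-148325, 12546251)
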